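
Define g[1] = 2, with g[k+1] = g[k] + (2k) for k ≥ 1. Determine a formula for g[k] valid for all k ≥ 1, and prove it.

Claim: g[k] = k^2 − k + 2.

Base case: g[1] = 2, and 1^2 − 1 + 2 = 2.
Assume g[j] = j^2 − j + 2.
Then g[j+1] = g[j] + (2j) = (j^2 − j + 2) + (2j) = j^2 + j + 2,
and (j+1)^2 − (j+1) + 2 = j^2 + j + 2.
This completes the inductive step, so g[k] = k^2 − k + 2 for all k ≥ 1.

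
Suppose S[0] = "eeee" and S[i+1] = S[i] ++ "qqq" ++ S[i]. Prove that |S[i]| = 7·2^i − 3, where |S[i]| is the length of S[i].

Base case: |S[0]| = 4, and 7·2^0 − 3 = 4.
Assume |S[m]| = 7·2^m − 3.
Then |S[m+1]| = |S[m]| + 3 + |S[m]| = 2|S[m]| + 3 = 2(7·2^m − 3) + 3 = 7·2^{m+1} − 6 + 3 = 7·2^{m+1} − 3.
This completes the inductive step, so |S[i]| = 7·2^i − 3 for all i ≥ 0.

|S[i]| = 7·2^i − 3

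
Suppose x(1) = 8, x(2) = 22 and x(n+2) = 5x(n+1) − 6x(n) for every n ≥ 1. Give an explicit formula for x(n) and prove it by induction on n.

Claim: x(n) = 2·3^n + 2^n.

Base cases: x(1) = 8 and 2·3^1 + 2^1 = 8; x(2) = 22 and 2·3^2 + 2^2 = 22.
Assume x(j) = 2·3^j + 2^j for all 1 ≤ j ≤ m, where m ≥ 2.
Then x(m+1) = 5x(m) − 6x(m−1) = 5·(2·3^m + 2^m) − 6·(2·3^{m−1} + 2^{m−1}) = 2·(5·3 − 6)3^{m−1} + (5·2 − 6)2^{m−1} = 18·3^{m−1} + 4·2^{m−1} = 2·3^{m+1} + 2^{m+1}.
Hence x(n) = 2·3^n + 2^n for every n ≥ 1, by strong induction.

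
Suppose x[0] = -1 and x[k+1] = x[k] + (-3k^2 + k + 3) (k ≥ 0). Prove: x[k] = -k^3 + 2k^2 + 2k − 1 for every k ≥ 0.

Base case: x[0] = -1, and -0^3 + 2·0^2 + 2·0 − 1 = -1.
Assume x[m] = -m^3 + 2m^2 + 2m − 1.
Then x[m+1] = x[m] + (-3m^2 + m + 3) = (-m^3 + 2m^2 + 2m − 1) + (-3m^2 + m + 3) = -m^3 − m^2 + 3m + 2,
and -(m+1)^3 + 2·(m+1)^2 + 2·(m+1) − 1 = -m^3 − m^2 + 3m + 2.
Hence x[k] = -k^3 + 2k^2 + 2k − 1 for every k ≥ 0, by induction.

x[k] = -k^3 + 2k^2 + 2k − 1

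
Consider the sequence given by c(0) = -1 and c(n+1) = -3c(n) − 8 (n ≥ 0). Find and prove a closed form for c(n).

Claim: c(n) = (-3)^n − 2.

Base case: c(0) = -1, and (-3)^0 − 2 = 1 − 2 = -1.
Assume c(j) = (-3)^j − 2 for some j ≥ 0.
Then c(j+1) = -3c(j) − 8 = -3·((-3)^j − 2) − 8 = -3·(-3)^j + 6 − 8 = (-3)^{j+1} − 2.
By induction, c(n) = (-3)^n − 2 for all n ≥ 0.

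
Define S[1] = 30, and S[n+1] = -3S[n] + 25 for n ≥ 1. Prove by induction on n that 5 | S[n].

Base case: S[1] = 30 = 5·6, so 5 | S[1].
Assume 5 | S[m], so S[m] = 5t for some integer t.
Then S[m+1] = -3S[m] + 25 = -3·(5t) + 25 = 5(-3t + 5), so 5 | S[m+1].
Hence 5 | S[n] for every n ≥ 1, by induction.

5 | S[n]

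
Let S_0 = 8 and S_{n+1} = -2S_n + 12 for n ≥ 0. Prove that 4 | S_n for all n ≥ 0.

Base case: S_0 = 8 = 4·2, so 4 | S_0.
Assume 4 | S_r, so S_r = 4t for some integer t.
Then S_{r+1} = -2S_r + 12 = -2·(4t) + 12 = 4(-2t + 3), so 4 | S_{r+1}.
Hence 4 | S_n for every n ≥ 0, by induction.

4 | S_n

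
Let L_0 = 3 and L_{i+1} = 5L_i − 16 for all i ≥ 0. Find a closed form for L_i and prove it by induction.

Claim: L_i = -5^i + 4.

Base case: L_0 = 3, and -5^0 + 4 = -1 + 4 = 3.
Assume L_j = -5^j + 4 for some j ≥ 0.
Then L_{j+1} = 5L_j − 16 = 5·(-5^j + 4) − 16 = -5^{j+1} + 20 − 16 = -5^{j+1} + 4.
Hence L_i = -5^i + 4 for every i ≥ 0, by induction.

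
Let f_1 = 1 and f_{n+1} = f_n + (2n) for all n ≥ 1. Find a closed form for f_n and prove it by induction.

Claim: f_n = n^2 − n + 1.

Base case: f_1 = 1, and 1^2 − 1 + 1 = 1.
Assume f_r = r^2 − r + 1.
Then f_{r+1} = f_r + (2r) = (r^2 − r + 1) + (2r) = r^2 + r + 1,
and (r+1)^2 − (r+1) + 1 = r^2 + r + 1.
Hence f_n = n^2 − n + 1 for every n ≥ 1, by induction.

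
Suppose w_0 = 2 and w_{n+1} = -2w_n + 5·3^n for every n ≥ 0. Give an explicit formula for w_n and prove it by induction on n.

Claim: w_n = (-2)^n + 3^n.

Base case: w_0 = 2, and (-2)^0 + 3^0 = 1 + 1 = 2.
Assume w_r = (-2)^r + 3^r for some r ≥ 0.
Then w_{r+1} = -2w_r + 5·3^r = -2·((-2)^r + 3^r) + 5·3^r = (-2)^{r+1} − 2·3^r + 5·3^r = (-2)^{r+1} + 3·3^r = (-2)^{r+1} + 3^{r+1}.
Hence w_n = (-2)^n + 3^n for every n ≥ 0, by induction.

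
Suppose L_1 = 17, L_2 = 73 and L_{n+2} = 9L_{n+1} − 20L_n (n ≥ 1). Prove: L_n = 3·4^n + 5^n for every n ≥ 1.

Base cases: L_1 = 17 and 3·4^1 + 5^1 = 17; L_2 = 73 and 3·4^2 + 5^2 = 73.
Assume L_j = 3·4^j + 5^j for all 1 ≤ j ≤ r, where r ≥ 2.
Then L_{r+1} = 9L_r − 20L_{r−1} = 9·(3·4^r + 5^r) − 20·(3·4^{r−1} + 5^{r−1}) = 3·(9·4 − 20)4^{r−1} + (9·5 − 20)5^{r−1} = 48·4^{r−1} + 25·5^{r−1} = 3·4^{r+1} + 5^{r+1}.
This completes the inductive step, so L_n = 3·4^n + 5^n for all n ≥ 1.

L_n = 3·4^n + 5^n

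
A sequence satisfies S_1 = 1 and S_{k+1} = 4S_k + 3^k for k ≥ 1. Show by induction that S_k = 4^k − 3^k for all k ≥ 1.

Base case: S_1 = 1, and 4^1 − 3^1 = 4 − 3 = 1.
Assume S_m = 4^m − 3^m for some m ≥ 1.
Then S_{m+1} = 4S_m + 3^m = 4·(4^m − 3^m) + 3^m = 4^{m+1} − 4·3^m + 3^m = 4^{m+1} − 3·3^m = 4^{m+1} − 3^{m+1}.
So the formula holds for m+1, and by induction S_k = 4^k − 3^k for all k ≥ 1.

S_k = 4^k − 3^k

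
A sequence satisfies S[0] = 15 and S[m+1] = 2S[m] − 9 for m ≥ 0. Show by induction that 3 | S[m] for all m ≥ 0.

Base case: S[0] = 15 = 3·5, so 3 | S[0].
Assume 3 | S[r], so S[r] = 3t for some integer t.
Then S[r+1] = 2S[r] − 9 = 2·(3t) − 9 = 3(2t − 3), so 3 | S[r+1].
By induction, 3 | S[m] for all m ≥ 0.

3 | S[m]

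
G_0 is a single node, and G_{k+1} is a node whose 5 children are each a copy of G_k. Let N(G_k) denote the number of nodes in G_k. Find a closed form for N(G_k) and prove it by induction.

Claim: N(G_k) = (5^{k+1} − 1)/4.

Base case: N(G_0) = 1, and (5^{0+1} − 1)/4 = 1.
Assume N(G_r) = (5^{r+1} − 1)/4.
Then N(G_{r+1}) = 1 + 5N(G_r) = 1 + 5·(5^{r+1} − 1)/4 = 1 + (5^{r+2} − 5)/4 = (4 + 5^{r+2} − 5)/4 = (5^{r+2} − 1)/4.
By induction, N(G_k) = (5^{k+1} − 1)/4 for all k ≥ 0.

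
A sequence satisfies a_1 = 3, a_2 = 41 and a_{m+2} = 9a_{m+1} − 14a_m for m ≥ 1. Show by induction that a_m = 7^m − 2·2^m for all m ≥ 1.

Base cases: a_1 = 3 and 7^1 − 2·2^1 = 3; a_2 = 41 and 7^2 − 2·2^2 = 41.
Assume a_j = 7^j − 2·2^j for all 1 ≤ j ≤ k, where k ≥ 2.
Then a_{k+1} = 9a_k − 14a_{k−1} = 9·(7^k − 2·2^k) − 14·(7^{k−1} − 2·2^{k−1}) = (9·7 − 14)7^{k−1} − 2·(9·2 − 14)2^{k−1} = 49·7^{k−1} − 8·2^{k−1} = 7^{k+1} − 2·2^{k+1}.
So the formula holds for k+1, and by strong induction a_m = 7^m − 2·2^m for all m ≥ 1.

a_m = 7^m − 2·2^m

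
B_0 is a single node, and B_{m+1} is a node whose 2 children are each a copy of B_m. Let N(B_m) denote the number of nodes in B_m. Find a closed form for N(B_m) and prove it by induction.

Claim: N(B_m) = 2^{m+1} − 1.

Base case: N(B_0) = 1, and 2^{0+1} − 1 = 1.
Assume N(B_j) = 2^{j+1} − 1.
Then N(B_{j+1}) = 1 + 2N(B_j) = 1 + 2(2^{j+1} − 1) = 2^{j+2} − 2 + 1 = 2^{j+2} − 1.
Hence N(B_m) = 2^{m+1} − 1 for every m ≥ 0, by induction.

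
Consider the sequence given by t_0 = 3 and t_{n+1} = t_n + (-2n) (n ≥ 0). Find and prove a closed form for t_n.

Claim: t_n = -n^2 + n + 3.

Base case: t_0 = 3, and -0^2 + 0 + 3 = 3.
Assume t_r = -r^2 + r + 3.
Then t_{r+1} = t_r + (-2r) = (-r^2 + r + 3) + (-2r) = -r^2 − r + 3,
and -(r+1)^2 + (r+1) + 3 = -r^2 − r + 3.
Hence t_n = -n^2 + n + 3 for every n ≥ 0, by induction.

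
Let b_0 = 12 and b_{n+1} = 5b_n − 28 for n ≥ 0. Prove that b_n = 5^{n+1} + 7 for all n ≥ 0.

Base case: b_0 = 12, and 5^{0+1} + 7 = 5 + 7 = 12.
Assume b_m = 5^{m+1} + 7 for some m ≥ 0.
Then b_{m+1} = 5b_m − 28 = 5·(5^{m+1} + 7) − 28 = 5^{m+2} + 35 − 28 = 5^{m+2} + 7.
Hence b_n = 5^{n+1} + 7 for every n ≥ 0, by induction.

b_n = 5^{n+1} + 7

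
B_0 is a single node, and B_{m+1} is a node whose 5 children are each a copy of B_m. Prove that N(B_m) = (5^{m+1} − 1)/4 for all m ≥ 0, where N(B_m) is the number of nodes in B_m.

Base case: N(B_0) = 1, and (5^{0+1} − 1)/4 = 1.
Assume N(B_j) = (5^{j+1} − 1)/4.
Then N(B_{j+1}) = 1 + 5N(B_j) = 1 + 5·(5^{j+1} − 1)/4 = 1 + (5^{j+2} − 5)/4 = (4 + 5^{j+2} − 5)/4 = (5^{j+2} − 1)/4.
Hence N(B_m) = (5^{m+1} − 1)/4 for every m ≥ 0, by induction.

N(B_m) = (5^{m+1} − 1)/4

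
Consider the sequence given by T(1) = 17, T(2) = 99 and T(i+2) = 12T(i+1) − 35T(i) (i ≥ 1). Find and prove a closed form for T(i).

Claim: T(i) = 2·5^i + 7^i.

Base cases: T(1) = 17 and 2·5^1 + 7^1 = 17; T(2) = 99 and 2·5^2 + 7^2 = 99.
Assume T(j) = 2·5^j + 7^j for all 1 ≤ j ≤ k, where k ≥ 2.
Then T(k+1) = 12T(k) − 35T(k−1) = 12·(2·5^k + 7^k) − 35·(2·5^{k−1} + 7^{k−1}) = 2·(12·5 − 35)5^{k−1} + (12·7 − 35)7^{k−1} = 50·5^{k−1} + 49·7^{k−1} = 2·5^{k+1} + 7^{k+1}.
So the formula holds for k+1, and by strong induction T(i) = 2·5^i + 7^i for all i ≥ 1.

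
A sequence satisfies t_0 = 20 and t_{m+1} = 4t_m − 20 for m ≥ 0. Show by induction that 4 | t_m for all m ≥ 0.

Base case: t_0 = 20 = 4·5, so 4 | t_0.
Assume 4 | t_r, so t_r = 4s for some integer s.
Then t_{r+1} = 4t_r − 20 = 4·(4s) − 20 = 4(4s − 5), so 4 | t_{r+1}.
By induction, 4 | t_m for all m ≥ 0.

4 | t_m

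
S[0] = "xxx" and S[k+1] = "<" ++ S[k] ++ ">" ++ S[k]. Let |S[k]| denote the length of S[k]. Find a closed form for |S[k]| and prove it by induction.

Claim: |S[k]| = 5·2^k − 2.

Base case: |S[0]| = 3, and 5·2^0 − 2 = 3.
Assume |S[r]| = 5·2^r − 2.
Then |S[r+1]| = 1 + |S[r]| + 1 + |S[r]| = 2|S[r]| + 2 = 2(5·2^r − 2) + 2 = 5·2^{r+1} − 4 + 2 = 5·2^{r+1} − 2.
Hence |S[k]| = 5·2^k − 2 for every k ≥ 0, by induction.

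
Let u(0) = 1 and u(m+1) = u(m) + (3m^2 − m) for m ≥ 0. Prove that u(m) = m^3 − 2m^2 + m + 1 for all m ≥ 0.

Base case: u(0) = 1, and 0^3 − 2·0^2 + 0 + 1 = 1.
Assume u(k) = k^3 − 2k^2 + k + 1.
Then u(k+1) = u(k) + (3k^2 − k) = (k^3 − 2k^2 + k + 1) + (3k^2 − k) = k^3 + k^2 + 1,
and (k+1)^3 − 2·(k+1)^2 + (k+1) + 1 = k^3 + k^2 + 1.
Hence u(m) = m^3 − 2m^2 + m + 1 for every m ≥ 0, by induction.

u(m) = m^3 − 2m^2 + m + 1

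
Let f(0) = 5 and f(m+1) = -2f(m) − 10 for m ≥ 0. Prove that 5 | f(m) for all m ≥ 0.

Base case: f(0) = 5 = 5·1, so 5 | f(0).
Assume 5 | f(k), so f(k) = 5t for some integer t.
Then f(k+1) = -2f(k) − 10 = -2·(5t) − 10 = 5(-2t − 2), so 5 | f(k+1).
By induction, 5 | f(m) for all m ≥ 0.

5 | f(m)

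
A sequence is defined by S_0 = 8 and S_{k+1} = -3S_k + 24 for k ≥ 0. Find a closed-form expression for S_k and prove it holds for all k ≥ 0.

Claim: S_k = 2·(-3)^k + 6.

Base case: S_0 = 8, and 2·(-3)^0 + 6 = 2 + 6 = 8.
Assume S_j = 2·(-3)^j + 6 for some j ≥ 0.
Then S_{j+1} = -3S_j + 24 = -3·(2·(-3)^j + 6) + 24 = -6·(-3)^j − 18 + 24 = 2·(-3)^{j+1} + 6.
So the formula holds for j+1, and by induction S_k = 2·(-3)^k + 6 for all k ≥ 0.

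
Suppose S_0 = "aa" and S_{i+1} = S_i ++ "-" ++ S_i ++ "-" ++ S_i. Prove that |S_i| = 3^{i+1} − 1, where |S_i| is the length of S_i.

Base case: |S_0| = 2, and 3^{0+1} − 1 = 2.
Assume |S_k| = 3^{k+1} − 1.
Then |S_{k+1}| = 3|S_k| + 2 = 3(3^{k+1} − 1) + 2 = 3^{k+2} − 3 + 2 = 3^{k+2} − 1.
This completes the inductive step, so |S_i| = 3^{i+1} − 1 for all i ≥ 0.

|S_i| = 3^{i+1} − 1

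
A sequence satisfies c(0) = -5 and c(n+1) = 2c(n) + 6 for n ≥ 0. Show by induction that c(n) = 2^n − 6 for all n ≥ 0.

Base case: c(0) = -5, and 2^0 − 6 = 1 − 6 = -5.
Assume c(k) = 2^k − 6 for some k ≥ 0.
Then c(k+1) = 2c(k) + 6 = 2·(2^k − 6) + 6 = 2^{k+1} − 12 + 6 = 2^{k+1} − 6.
So the formula holds for k+1, and by induction c(n) = 2^n − 6 for all n ≥ 0.

c(n) = 2^n − 6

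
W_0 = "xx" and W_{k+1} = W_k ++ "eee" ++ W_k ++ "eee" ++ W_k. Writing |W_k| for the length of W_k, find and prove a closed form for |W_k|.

Claim: |W_k| = 5·3^k − 3.

Base case: |W_0| = 2, and 5·3^0 − 3 = 2.
Assume |W_m| = 5·3^m − 3.
Then |W_{m+1}| = 3|W_m| + 6 = 3(5·3^m − 3) + 6 = 5·3^{m+1} − 9 + 6 = 5·3^{m+1} − 3.
By induction, |W_k| = 5·3^k − 3 for all k ≥ 0.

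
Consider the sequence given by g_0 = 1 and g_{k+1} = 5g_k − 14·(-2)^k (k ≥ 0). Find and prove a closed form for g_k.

Claim: g_k = -5^k + 2·(-2)^k.

Base case: g_0 = 1, and -5^0 + 2·(-2)^0 = -1 + 2 = 1.
Assume g_j = -5^j + 2·(-2)^j for some j ≥ 0.
Then g_{j+1} = 5g_j − 14·(-2)^j = 5·(-5^j + 2·(-2)^j) − 14·(-2)^j = -5^{j+1} + 10·(-2)^j − 14·(-2)^j = -5^{j+1} − 4·(-2)^j = -5^{j+1} + 2·(-2)^{j+1}.
This completes the inductive step, so g_k = -5^k + 2·(-2)^k for all k ≥ 0.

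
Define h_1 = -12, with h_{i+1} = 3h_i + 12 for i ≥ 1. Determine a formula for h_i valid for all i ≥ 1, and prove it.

Claim: h_i = -2·3^i − 6.

Base case: h_1 = -12, and -2·3^1 − 6 = -6 − 6 = -12.
Assume h_j = -2·3^j − 6 for some j ≥ 1.
Then h_{j+1} = 3h_j + 12 = 3·(-2·3^j − 6) + 12 = -6·3^j − 18 + 12 = -2·3^{j+1} − 6.
This completes the inductive step, so h_i = -2·3^i − 6 for all i ≥ 1.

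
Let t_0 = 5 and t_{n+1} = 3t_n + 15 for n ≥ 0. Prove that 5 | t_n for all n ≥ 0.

Base case: t_0 = 5 = 5·1, so 5 | t_0.
Assume 5 | t_j, so t_j = 5s for some integer s.
Then t_{j+1} = 3t_j + 15 = 3·(5s) + 15 = 5(3s + 3), so 5 | t_{j+1}.
By induction, 5 | t_n for all n ≥ 0.

5 | t_n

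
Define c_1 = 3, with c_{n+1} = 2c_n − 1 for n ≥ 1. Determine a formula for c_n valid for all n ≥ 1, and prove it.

Claim: c_n = 2^n + 1.

Base case: c_1 = 3, and 2^1 + 1 = 2 + 1 = 3.
Assume c_m = 2^m + 1 for some m ≥ 1.
Then c_{m+1} = 2c_m − 1 = 2·(2^m + 1) − 1 = 2^{m+1} + 2 − 1 = 2^{m+1} + 1.
By induction, c_n = 2^n + 1 for all n ≥ 1.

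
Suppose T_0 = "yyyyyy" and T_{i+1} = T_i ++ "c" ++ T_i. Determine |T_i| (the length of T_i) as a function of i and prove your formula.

Claim: |T_i| = 7·2^i − 1.

Base case: |T_0| = 6, and 7·2^0 − 1 = 6.
Assume |T_j| = 7·2^j − 1.
Then |T_{j+1}| = |T_j| + 1 + |T_j| = 2|T_j| + 1 = 2(7·2^j − 1) + 1 = 7·2^{j+1} − 2 + 1 = 7·2^{j+1} − 1.
By induction, |T_i| = 7·2^i − 1 for all i ≥ 0.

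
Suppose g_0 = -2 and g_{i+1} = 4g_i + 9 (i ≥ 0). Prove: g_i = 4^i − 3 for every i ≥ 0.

Base case: g_0 = -2, and 4^0 − 3 = 1 − 3 = -2.
Assume g_r = 4^r − 3 for some r ≥ 0.
Then g_{r+1} = 4g_r + 9 = 4·(4^r − 3) + 9 = 4^{r+1} − 12 + 9 = 4^{r+1} − 3.
So the formula holds for r+1, and by induction g_i = 4^i − 3 for all i ≥ 0.

g_i = 4^i − 3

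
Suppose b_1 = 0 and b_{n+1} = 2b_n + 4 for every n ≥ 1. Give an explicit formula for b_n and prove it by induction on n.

Claim: b_n = 2^{n+1} − 4.

Base case: b_1 = 0, and 2^{1+1} − 4 = 4 − 4 = 0.
Assume b_m = 2^{m+1} − 4 for some m ≥ 1.
Then b_{m+1} = 2b_m + 4 = 2·(2^{m+1} − 4) + 4 = 2^{m+2} − 8 + 4 = 2^{m+2} − 4.
Hence b_n = 2^{n+1} − 4 for every n ≥ 1, by induction.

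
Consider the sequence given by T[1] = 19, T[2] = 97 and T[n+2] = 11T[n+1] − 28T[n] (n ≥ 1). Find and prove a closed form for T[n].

Claim: T[n] = 3·4^n + 7^n.

Base cases: T[1] = 19 and 3·4^1 + 7^1 = 19; T[2] = 97 and 3·4^2 + 7^2 = 97.
Assume T[i] = 3·4^i + 7^i for all 1 ≤ i ≤ j, where j ≥ 2.
Then T[j+1] = 11T[j] − 28T[j−1] = 11·(3·4^j + 7^j) − 28·(3·4^{j−1} + 7^{j−1}) = 3·(11·4 − 28)4^{j−1} + (11·7 − 28)7^{j−1} = 48·4^{j−1} + 49·7^{j−1} = 3·4^{j+1} + 7^{j+1}.
Hence T[n] = 3·4^n + 7^n for every n ≥ 1, by strong induction.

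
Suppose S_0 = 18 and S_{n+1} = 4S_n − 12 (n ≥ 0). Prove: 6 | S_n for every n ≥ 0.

Base case: S_0 = 18 = 6·3, so 6 | S_0.
Assume 6 | S_r, so S_r = 6t for some integer t.
Then S_{r+1} = 4S_r − 12 = 4·(6t) − 12 = 6(4t − 2), so 6 | S_{r+1}.
By induction, 6 | S_n for all n ≥ 0.

6 | S_n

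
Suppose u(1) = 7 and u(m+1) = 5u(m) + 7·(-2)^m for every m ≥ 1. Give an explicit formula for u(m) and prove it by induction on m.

Claim: u(m) = 5^m − (-2)^m.

Base case: u(1) = 7, and 5^1 − (-2)^1 = 5 + 2 = 7.
Assume u(k) = 5^k − (-2)^k for some k ≥ 1.
Then u(k+1) = 5u(k) + 7·(-2)^k = 5·(5^k − (-2)^k) + 7·(-2)^k = 5^{k+1} − 5·(-2)^k + 7·(-2)^k = 5^{k+1} + 2·(-2)^k = 5^{k+1} − (-2)^{k+1}.
This completes the inductive step, so u(m) = 5^m − (-2)^m for all m ≥ 1.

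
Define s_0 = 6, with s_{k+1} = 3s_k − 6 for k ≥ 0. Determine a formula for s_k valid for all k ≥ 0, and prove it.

Claim: s_k = 3^{k+1} + 3.

Base case: s_0 = 6, and 3^{0+1} + 3 = 3 + 3 = 6.
Assume s_r = 3^{r+1} + 3 for some r ≥ 0.
Then s_{r+1} = 3s_r − 6 = 3·(3^{r+1} + 3) − 6 = 3^{r+2} + 9 − 6 = 3^{r+2} + 3.
This completes the inductive step, so s_k = 3^{k+1} + 3 for all k ≥ 0.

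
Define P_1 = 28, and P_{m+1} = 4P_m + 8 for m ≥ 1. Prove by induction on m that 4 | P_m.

Base case: P_1 = 28 = 4·7, so 4 | P_1.
Assume 4 | P_r, so P_r = 4t for some integer t.
Then P_{r+1} = 4P_r + 8 = 4·(4t) + 8 = 4(4t + 2), so 4 | P_{r+1}.
By induction, 4 | P_m for all m ≥ 1.

4 | P_m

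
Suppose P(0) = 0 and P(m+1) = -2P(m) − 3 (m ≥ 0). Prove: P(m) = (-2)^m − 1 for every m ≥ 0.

Base case: P(0) = 0, and (-2)^0 − 1 = 1 − 1 = 0.
Assume P(r) = (-2)^r − 1 for some r ≥ 0.
Then P(r+1) = -2P(r) − 3 = -2·((-2)^r − 1) − 3 = -2·(-2)^r + 2 − 3 = (-2)^{r+1} − 1.
Hence P(m) = (-2)^m − 1 for every m ≥ 0, by induction.

P(m) = (-2)^m − 1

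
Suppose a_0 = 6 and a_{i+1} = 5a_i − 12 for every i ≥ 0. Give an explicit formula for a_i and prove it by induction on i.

Claim: a_i = 3·5^i + 3.

Base case: a_0 = 6, and 3·5^0 + 3 = 3 + 3 = 6.
Assume a_r = 3·5^r + 3 for some r ≥ 0.
Then a_{r+1} = 5a_r − 12 = 5·(3·5^r + 3) − 12 = 15·5^r + 15 − 12 = 3·5^{r+1} + 3.
So the formula holds for r+1, and by induction a_i = 3·5^i + 3 for all i ≥ 0.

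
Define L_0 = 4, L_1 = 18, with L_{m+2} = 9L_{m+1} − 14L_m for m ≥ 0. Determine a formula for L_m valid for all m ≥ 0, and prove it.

Claim: L_m = 2·7^m + 2·2^m.

Base cases: L_0 = 4 and 2·7^0 + 2·2^0 = 4; L_1 = 18 and 2·7^1 + 2·2^1 = 18.
Assume L_j = 2·7^j + 2·2^j for all 0 ≤ j ≤ k, where k ≥ 1.
Then L_{k+1} = 9L_k − 14L_{k−1} = 9·(2·7^k + 2·2^k) − 14·(2·7^{k−1} + 2·2^{k−1}) = 2·(9·7 − 14)7^{k−1} + 2·(9·2 − 14)2^{k−1} = 98·7^{k−1} + 8·2^{k−1} = 2·7^{k+1} + 2·2^{k+1}.
Hence L_m = 2·7^m + 2·2^m for every m ≥ 0, by strong induction.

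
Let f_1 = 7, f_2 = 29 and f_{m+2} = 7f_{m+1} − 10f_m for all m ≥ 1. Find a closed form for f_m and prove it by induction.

Claim: f_m = 5^m + 2^m.

Base cases: f_1 = 7 and 5^1 + 2^1 = 7; f_2 = 29 and 5^2 + 2^2 = 29.
Assume f_j = 5^j + 2^j for all 1 ≤ j ≤ r, where r ≥ 2.
Then f_{r+1} = 7f_r − 10f_{r−1} = 7·(5^r + 2^r) − 10·(5^{r−1} + 2^{r−1}) = (7·5 − 10)5^{r−1} + (7·2 − 10)2^{r−1} = 25·5^{r−1} + 4·2^{r−1} = 5^{r+1} + 2^{r+1}.
So the formula holds for r+1, and by strong induction f_m = 5^m + 2^m for all m ≥ 1.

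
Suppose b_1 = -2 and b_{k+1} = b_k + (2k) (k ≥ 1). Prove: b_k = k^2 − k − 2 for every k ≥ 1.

Base case: b_1 = -2, and 1^2 − 1 − 2 = -2.
Assume b_j = j^2 − j − 2.
Then b_{j+1} = b_j + (2j) = (j^2 − j − 2) + (2j) = j^2 + j − 2,
and (j+1)^2 − (j+1) − 2 = j^2 + j − 2.
Hence b_k = k^2 − k − 2 for every k ≥ 1, by induction.

b_k = k^2 − k − 2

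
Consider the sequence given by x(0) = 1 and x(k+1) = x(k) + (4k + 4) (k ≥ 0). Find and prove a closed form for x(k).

Claim: x(k) = 2k^2 + 2k + 1.

Base case: x(0) = 1, and 2·0^2 + 2·0 + 1 = 1.
Assume x(m) = 2m^2 + 2m + 1.
Then x(m+1) = x(m) + (4m + 4) = (2m^2 + 2m + 1) + (4m + 4) = 2m^2 + 6m + 5,
and 2·(m+1)^2 + 2·(m+1) + 1 = 2m^2 + 6m + 5.
This completes the inductive step, so x(k) = 2k^2 + 2k + 1 for all k ≥ 0.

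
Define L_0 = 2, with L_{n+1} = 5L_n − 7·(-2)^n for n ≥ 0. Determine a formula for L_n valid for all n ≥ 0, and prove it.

Claim: L_n = 5^n + (-2)^n.

Base case: L_0 = 2, and 5^0 + (-2)^0 = 1 + 1 = 2.
Assume L_k = 5^k + (-2)^k for some k ≥ 0.
Then L_{k+1} = 5L_k − 7·(-2)^k = 5·(5^k + (-2)^k) − 7·(-2)^k = 5^{k+1} + 5·(-2)^k − 7·(-2)^k = 5^{k+1} − 2·(-2)^k = 5^{k+1} + (-2)^{k+1}.
Hence L_n = 5^n + (-2)^n for every n ≥ 0, by induction.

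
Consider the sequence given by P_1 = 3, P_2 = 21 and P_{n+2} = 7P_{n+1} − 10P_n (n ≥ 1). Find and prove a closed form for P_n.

Claim: P_n = 5^n − 2^n.

Base cases: P_1 = 3 and 5^1 − 2^1 = 3; P_2 = 21 and 5^2 − 2^2 = 21.
Assume P_j = 5^j − 2^j for all 1 ≤ j ≤ m, where m ≥ 2.
Then P_{m+1} = 7P_m − 10P_{m−1} = 7·(5^m − 2^m) − 10·(5^{m−1} − 2^{m−1}) = (7·5 − 10)5^{m−1} − (7·2 − 10)2^{m−1} = 25·5^{m−1} − 4·2^{m−1} = 5^{m+1} − 2^{m+1}.
Hence P_n = 5^n − 2^n for every n ≥ 1, by strong induction.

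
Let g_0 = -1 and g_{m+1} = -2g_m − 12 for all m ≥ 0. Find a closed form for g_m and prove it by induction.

Claim: g_m = 3·(-2)^m − 4.

Base case: g_0 = -1, and 3·(-2)^0 − 4 = 3 − 4 = -1.
Assume g_r = 3·(-2)^r − 4 for some r ≥ 0.
Then g_{r+1} = -2g_r − 12 = -2·(3·(-2)^r − 4) − 12 = -6·(-2)^r + 8 − 12 = 3·(-2)^{r+1} − 4.
By induction, g_m = 3·(-2)^m − 4 for all m ≥ 0.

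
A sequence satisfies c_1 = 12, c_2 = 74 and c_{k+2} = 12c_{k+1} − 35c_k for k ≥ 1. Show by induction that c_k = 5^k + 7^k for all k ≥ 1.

Base cases: c_1 = 12 and 5^1 + 7^1 = 12; c_2 = 74 and 5^2 + 7^2 = 74.
Assume c_j = 5^j + 7^j for all 1 ≤ j ≤ m, where m ≥ 2.
Then c_{m+1} = 12c_m − 35c_{m−1} = 12·(5^m + 7^m) − 35·(5^{m−1} + 7^{m−1}) = (12·5 − 35)5^{m−1} + (12·7 − 35)7^{m−1} = 25·5^{m−1} + 49·7^{m−1} = 5^{m+1} + 7^{m+1}.
So the formula holds for m+1, and by strong induction c_k = 5^k + 7^k for all k ≥ 1.

c_k = 5^k + 7^k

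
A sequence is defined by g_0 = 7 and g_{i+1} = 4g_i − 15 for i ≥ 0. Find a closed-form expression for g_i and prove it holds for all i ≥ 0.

Claim: g_i = 2·4^i + 5.

Base case: g_0 = 7, and 2·4^0 + 5 = 2 + 5 = 7.
Assume g_j = 2·4^j + 5 for some j ≥ 0.
Then g_{j+1} = 4g_j − 15 = 4·(2·4^j + 5) − 15 = 8·4^j + 20 − 15 = 2·4^{j+1} + 5.
This completes the inductive step, so g_i = 2·4^i + 5 for all i ≥ 0.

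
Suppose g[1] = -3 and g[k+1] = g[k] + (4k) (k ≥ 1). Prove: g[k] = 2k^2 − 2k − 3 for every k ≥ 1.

Base case: g[1] = -3, and 2·1^2 − 2·1 − 3 = -3.
Assume g[m] = 2m^2 − 2m − 3.
Then g[m+1] = g[m] + (4m) = (2m^2 − 2m − 3) + (4m) = 2m^2 + 2m − 3,
and 2·(m+1)^2 − 2·(m+1) − 3 = 2m^2 + 2m − 3.
By induction, g[k] = 2k^2 − 2k − 3 for all k ≥ 1.

g[k] = 2k^2 − 2k − 3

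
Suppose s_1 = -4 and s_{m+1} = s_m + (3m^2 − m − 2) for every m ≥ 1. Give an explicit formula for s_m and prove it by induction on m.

Claim: s_m = m^3 − 2m^2 − m − 2.

Base case: s_1 = -4, and 1^3 − 2·1^2 − 1 − 2 = -4.
Assume s_k = k^3 − 2k^2 − k − 2.
Then s_{k+1} = s_k + (3k^2 − k − 2) = (k^3 − 2k^2 − k − 2) + (3k^2 − k − 2) = k^3 + k^2 − 2k − 4,
and (k+1)^3 − 2·(k+1)^2 − (k+1) − 2 = k^3 + k^2 − 2k − 4.
This completes the inductive step, so s_m = m^3 − 2m^2 − m − 2 for all m ≥ 1.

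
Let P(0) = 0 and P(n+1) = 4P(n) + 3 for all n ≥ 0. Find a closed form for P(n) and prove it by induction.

Claim: P(n) = 4^n − 1.

Base case: P(0) = 0, and 4^0 − 1 = 1 − 1 = 0.
Assume P(m) = 4^m − 1 for some m ≥ 0.
Then P(m+1) = 4P(m) + 3 = 4·(4^m − 1) + 3 = 4^{m+1} − 4 + 3 = 4^{m+1} − 1.
So the formula holds for m+1, and by induction P(n) = 4^n − 1 for all n ≥ 0.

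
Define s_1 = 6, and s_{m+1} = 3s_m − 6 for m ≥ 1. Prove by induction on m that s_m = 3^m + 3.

Base case: s_1 = 6, and 3^1 + 3 = 3 + 3 = 6.
Assume s_k = 3^k + 3 for some k ≥ 1.
Then s_{k+1} = 3s_k − 6 = 3·(3^k + 3) − 6 = 3^{k+1} + 9 − 6 = 3^{k+1} + 3.
This completes the inductive step, so s_m = 3^m + 3 for all m ≥ 1.

s_m = 3^m + 3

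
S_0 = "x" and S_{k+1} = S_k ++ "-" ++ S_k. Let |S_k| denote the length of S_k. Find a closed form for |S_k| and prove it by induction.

Claim: |S_k| = 2^{k+1} − 1.

Base case: |S_0| = 1, and 2^{0+1} − 1 = 1.
Assume |S_m| = 2^{m+1} − 1.
Then |S_{m+1}| = |S_m| + 1 + |S_m| = 2|S_m| + 1 = 2(2^{m+1} − 1) + 1 = 2^{m+2} − 2 + 1 = 2^{m+2} − 1.
So the formula holds for m+1, and by induction |S_k| = 2^{k+1} − 1 for all k ≥ 0.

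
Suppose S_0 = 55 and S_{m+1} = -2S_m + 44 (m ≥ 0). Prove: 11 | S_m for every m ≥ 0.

Base case: S_0 = 55 = 11·5, so 11 | S_0.
Assume 11 | S_k, so S_k = 11t for some integer t.
Then S_{k+1} = -2S_k + 44 = -2·(11t) + 44 = 11(-2t + 4), so 11 | S_{k+1}.
By induction, 11 | S_m for all m ≥ 0.

11 | S_m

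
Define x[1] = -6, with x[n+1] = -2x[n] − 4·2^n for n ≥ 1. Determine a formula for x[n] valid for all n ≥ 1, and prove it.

Claim: x[n] = 2·(-2)^n − 2^n.

Base case: x[1] = -6, and 2·(-2)^1 − 2^1 = -4 − 2 = -6.
Assume x[k] = 2·(-2)^k − 2^k for some k ≥ 1.
Then x[k+1] = -2x[k] − 4·2^k = -2·(2·(-2)^k − 2^k) − 4·2^k = 2·(-2)^{k+1} + 2·2^k − 4·2^k = 2·(-2)^{k+1} − 2·2^k = 2·(-2)^{k+1} − 2^{k+1}.
So the formula holds for k+1, and by induction x[n] = 2·(-2)^n − 2^n for all n ≥ 1.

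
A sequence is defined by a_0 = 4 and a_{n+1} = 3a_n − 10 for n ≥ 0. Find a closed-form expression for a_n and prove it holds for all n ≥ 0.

Claim: a_n = -3^n + 5.

Base case: a_0 = 4, and -3^0 + 5 = -1 + 5 = 4.
Assume a_k = -3^k + 5 for some k ≥ 0.
Then a_{k+1} = 3a_k − 10 = 3·(-3^k + 5) − 10 = -3^{k+1} + 15 − 10 = -3^{k+1} + 5.
So the formula holds for k+1, and by induction a_n = -3^n + 5 for all n ≥ 0.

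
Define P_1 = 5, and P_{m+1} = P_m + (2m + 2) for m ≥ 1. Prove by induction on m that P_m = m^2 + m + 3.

Base case: P_1 = 5, and 1^2 + 1 + 3 = 5.
Assume P_k = k^2 + k + 3.
Then P_{k+1} = P_k + (2k + 2) = (k^2 + k + 3) + (2k + 2) = k^2 + 3k + 5,
and (k+1)^2 + (k+1) + 3 = k^2 + 3k + 5.
Hence P_m = m^2 + m + 3 for every m ≥ 1, by induction.

P_m = m^2 + m + 3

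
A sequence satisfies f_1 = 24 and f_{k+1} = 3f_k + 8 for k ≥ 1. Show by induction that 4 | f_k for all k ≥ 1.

Base case: f_1 = 24 = 4·6, so 4 | f_1.
Assume 4 | f_r, so f_r = 4t for some integer t.
Then f_{r+1} = 3f_r + 8 = 3·(4t) + 8 = 4(3t + 2), so 4 | f_{r+1}.
So the property holds for r+1, and by induction 4 | f_k for all k ≥ 1.

4 | f_k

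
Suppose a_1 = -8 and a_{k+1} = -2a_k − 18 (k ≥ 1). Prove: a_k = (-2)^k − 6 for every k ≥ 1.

Base case: a_1 = -8, and (-2)^1 − 6 = -2 − 6 = -8.
Assume a_m = (-2)^m − 6 for some m ≥ 1.
Then a_{m+1} = -2a_m − 18 = -2·((-2)^m − 6) − 18 = -2·(-2)^m + 12 − 18 = (-2)^{m+1} − 6.
Hence a_k = (-2)^k − 6 for every k ≥ 1, by induction.

a_k = (-2)^k − 6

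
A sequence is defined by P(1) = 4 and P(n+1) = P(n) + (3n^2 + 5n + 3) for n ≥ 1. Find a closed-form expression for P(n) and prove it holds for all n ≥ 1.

Claim: P(n) = n^3 + n^2 + n + 1.

Base case: P(1) = 4, and 1^3 + 1^2 + 1 + 1 = 4.
Assume P(r) = r^3 + r^2 + r + 1.
Then P(r+1) = P(r) + (3r^2 + 5r + 3) = (r^3 + r^2 + r + 1) + (3r^2 + 5r + 3) = r^3 + 4r^2 + 6r + 4,
and (r+1)^3 + (r+1)^2 + (r+1) + 1 = r^3 + 4r^2 + 6r + 4.
This completes the inductive step, so P(n) = n^3 + n^2 + n + 1 for all n ≥ 1.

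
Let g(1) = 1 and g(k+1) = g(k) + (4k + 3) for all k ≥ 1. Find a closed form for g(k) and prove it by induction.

Claim: g(k) = 2k^2 + k − 2.

Base case: g(1) = 1, and 2·1^2 + 1 − 2 = 1.
Assume g(r) = 2r^2 + r − 2.
Then g(r+1) = g(r) + (4r + 3) = (2r^2 + r − 2) + (4r + 3) = 2r^2 + 5r + 1,
and 2·(r+1)^2 + (r+1) − 2 = 2r^2 + 5r + 1.
This completes the inductive step, so g(k) = 2k^2 + k − 2 for all k ≥ 1.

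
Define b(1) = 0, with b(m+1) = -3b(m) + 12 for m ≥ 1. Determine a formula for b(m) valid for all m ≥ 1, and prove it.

Claim: b(m) = (-3)^m + 3.

Base case: b(1) = 0, and (-3)^1 + 3 = -3 + 3 = 0.
Assume b(j) = (-3)^j + 3 for some j ≥ 1.
Then b(j+1) = -3b(j) + 12 = -3·((-3)^j + 3) + 12 = -3·(-3)^j − 9 + 12 = (-3)^{j+1} + 3.
This completes the inductive step, so b(m) = (-3)^m + 3 for all m ≥ 1.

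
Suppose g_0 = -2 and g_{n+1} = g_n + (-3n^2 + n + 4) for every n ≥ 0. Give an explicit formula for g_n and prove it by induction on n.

Claim: g_n = -n^3 + 2n^2 + 3n − 2.

Base case: g_0 = -2, and -0^3 + 2·0^2 + 3·0 − 2 = -2.
Assume g_r = -r^3 + 2r^2 + 3r − 2.
Then g_{r+1} = g_r + (-3r^2 + r + 4) = (-r^3 + 2r^2 + 3r − 2) + (-3r^2 + r + 4) = -r^3 − r^2 + 4r + 2,
and -(r+1)^3 + 2·(r+1)^2 + 3·(r+1) − 2 = -r^3 − r^2 + 4r + 2.
By induction, g_n = -n^3 + 2n^2 + 3n − 2 for all n ≥ 0.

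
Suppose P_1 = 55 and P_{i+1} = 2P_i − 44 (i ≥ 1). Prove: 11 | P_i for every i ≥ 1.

Base case: P_1 = 55 = 11·5, so 11 | P_1.
Assume 11 | P_m, so P_m = 11t for some integer t.
Then P_{m+1} = 2P_m − 44 = 2·(11t) − 44 = 11(2t − 4), so 11 | P_{m+1}.
So the property holds for m+1, and by induction 11 | P_i for all i ≥ 1.

11 | P_i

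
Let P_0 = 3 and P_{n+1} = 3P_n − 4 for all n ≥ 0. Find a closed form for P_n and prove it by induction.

Claim: P_n = 3^n + 2.

Base case: P_0 = 3, and 3^0 + 2 = 1 + 2 = 3.
Assume P_m = 3^m + 2 for some m ≥ 0.
Then P_{m+1} = 3P_m − 4 = 3·(3^m + 2) − 4 = 3^{m+1} + 6 − 4 = 3^{m+1} + 2.
So the formula holds for m+1, and by induction P_n = 3^n + 2 for all n ≥ 0.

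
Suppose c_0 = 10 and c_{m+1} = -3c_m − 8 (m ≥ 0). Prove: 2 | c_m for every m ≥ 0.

Base case: c_0 = 10 = 2·5, so 2 | c_0.
Assume 2 | c_r, so c_r = 2t for some integer t.
Then c_{r+1} = -3c_r − 8 = -3·(2t) − 8 = 2(-3t − 4), so 2 | c_{r+1}.
This completes the inductive step, so 2 | c_m for all m ≥ 0.

2 | c_m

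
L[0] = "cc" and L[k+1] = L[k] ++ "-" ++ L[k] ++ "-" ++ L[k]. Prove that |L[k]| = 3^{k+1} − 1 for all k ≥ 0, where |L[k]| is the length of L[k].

Base case: |L[0]| = 2, and 3^{0+1} − 1 = 2.
Assume |L[j]| = 3^{j+1} − 1.
Then |L[j+1]| = 3|L[j]| + 2 = 3(3^{j+1} − 1) + 2 = 3^{j+2} − 3 + 2 = 3^{j+2} − 1.
By induction, |L[k]| = 3^{k+1} − 1 for all k ≥ 0.

|L[k]| = 3^{k+1} − 1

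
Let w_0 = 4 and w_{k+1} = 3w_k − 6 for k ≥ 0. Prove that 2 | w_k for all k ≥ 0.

Base case: w_0 = 4 = 2·2, so 2 | w_0.
Assume 2 | w_j, so w_j = 2t for some integer t.
Then w_{j+1} = 3w_j − 6 = 3·(2t) − 6 = 2(3t − 3), so 2 | w_{j+1}.
Hence 2 | w_k for every k ≥ 0, by induction.

2 | w_k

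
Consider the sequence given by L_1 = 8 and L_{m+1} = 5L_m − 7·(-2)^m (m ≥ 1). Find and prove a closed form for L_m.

Claim: L_m = 2·5^m + (-2)^m.

Base case: L_1 = 8, and 2·5^1 + (-2)^1 = 10 − 2 = 8.
Assume L_j = 2·5^j + (-2)^j for some j ≥ 1.
Then L_{j+1} = 5L_j − 7·(-2)^j = 5·(2·5^j + (-2)^j) − 7·(-2)^j = 2·5^{j+1} + 5·(-2)^j − 7·(-2)^j = 2·5^{j+1} − 2·(-2)^j = 2·5^{j+1} + (-2)^{j+1}.
By induction, L_m = 2·5^m + (-2)^m for all m ≥ 1.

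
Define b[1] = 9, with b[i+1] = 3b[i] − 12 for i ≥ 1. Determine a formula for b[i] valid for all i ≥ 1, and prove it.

Claim: b[i] = 3^i + 6.

Base case: b[1] = 9, and 3^1 + 6 = 3 + 6 = 9.
Assume b[k] = 3^k + 6 for some k ≥ 1.
Then b[k+1] = 3b[k] − 12 = 3·(3^k + 6) − 12 = 3^{k+1} + 18 − 12 = 3^{k+1} + 6.
By induction, b[i] = 3^i + 6 for all i ≥ 1.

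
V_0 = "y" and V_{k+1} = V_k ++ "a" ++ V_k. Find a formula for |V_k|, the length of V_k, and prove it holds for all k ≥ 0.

Claim: |V_k| = 2^{k+1} − 1.

Base case: |V_0| = 1, and 2^{0+1} − 1 = 1.
Assume |V_r| = 2^{r+1} − 1.
Then |V_{r+1}| = |V_r| + 1 + |V_r| = 2|V_r| + 1 = 2(2^{r+1} − 1) + 1 = 2^{r+2} − 2 + 1 = 2^{r+2} − 1.
Hence |V_k| = 2^{k+1} − 1 for every k ≥ 0, by induction.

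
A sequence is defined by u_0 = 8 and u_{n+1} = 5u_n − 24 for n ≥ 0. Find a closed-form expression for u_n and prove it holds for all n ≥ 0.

Claim: u_n = 2·5^n + 6.

Base case: u_0 = 8, and 2·5^0 + 6 = 2 + 6 = 8.
Assume u_k = 2·5^k + 6 for some k ≥ 0.
Then u_{k+1} = 5u_k − 24 = 5·(2·5^k + 6) − 24 = 10·5^k + 30 − 24 = 2·5^{k+1} + 6.
By induction, u_n = 2·5^n + 6 for all n ≥ 0.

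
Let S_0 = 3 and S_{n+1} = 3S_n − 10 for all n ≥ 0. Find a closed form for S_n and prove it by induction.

Claim: S_n = -2·3^n + 5.

Base case: S_0 = 3, and -2·3^0 + 5 = -2 + 5 = 3.
Assume S_k = -2·3^k + 5 for some k ≥ 0.
Then S_{k+1} = 3S_k − 10 = 3·(-2·3^k + 5) − 10 = -6·3^k + 15 − 10 = -2·3^{k+1} + 5.
Hence S_n = -2·3^n + 5 for every n ≥ 0, by induction.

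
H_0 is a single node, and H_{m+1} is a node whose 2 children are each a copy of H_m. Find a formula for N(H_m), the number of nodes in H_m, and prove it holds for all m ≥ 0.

Claim: N(H_m) = 2^{m+1} − 1.

Base case: N(H_0) = 1, and 2^{0+1} − 1 = 1.
Assume N(H_r) = 2^{r+1} − 1.
Then N(H_{r+1}) = 1 + 2N(H_r) = 1 + 2(2^{r+1} − 1) = 2^{r+2} − 2 + 1 = 2^{r+2} − 1.
Hence N(H_m) = 2^{m+1} − 1 for every m ≥ 0, by induction.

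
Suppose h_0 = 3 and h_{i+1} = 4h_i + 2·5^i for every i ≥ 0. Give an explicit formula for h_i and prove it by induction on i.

Claim: h_i = 4^i + 2·5^i.

Base case: h_0 = 3, and 4^0 + 2·5^0 = 1 + 2 = 3.
Assume h_k = 4^k + 2·5^k for some k ≥ 0.
Then h_{k+1} = 4h_k + 2·5^k = 4·(4^k + 2·5^k) + 2·5^k = 4^{k+1} + 8·5^k + 2·5^k = 4^{k+1} + 10·5^k = 4^{k+1} + 2·5^{k+1}.
This completes the inductive step, so h_i = 4^i + 2·5^i for all i ≥ 0.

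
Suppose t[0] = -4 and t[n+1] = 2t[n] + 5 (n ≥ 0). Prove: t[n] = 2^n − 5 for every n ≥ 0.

Base case: t[0] = -4, and 2^0 − 5 = 1 − 5 = -4.
Assume t[k] = 2^k − 5 for some k ≥ 0.
Then t[k+1] = 2t[k] + 5 = 2·(2^k − 5) + 5 = 2^{k+1} − 10 + 5 = 2^{k+1} − 5.
Hence t[n] = 2^n − 5 for every n ≥ 0, by induction.

t[n] = 2^n − 5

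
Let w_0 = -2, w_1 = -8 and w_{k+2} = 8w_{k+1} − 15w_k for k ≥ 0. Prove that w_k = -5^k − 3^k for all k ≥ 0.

Base cases: w_0 = -2 and -5^0 − 3^0 = -2; w_1 = -8 and -5^1 − 3^1 = -8.
Assume w_j = -5^j − 3^j for all 0 ≤ j ≤ r, where r ≥ 1.
Then w_{r+1} = 8w_r − 15w_{r−1} = 8·(-5^r − 3^r) − 15·(-5^{r−1} − 3^{r−1}) = -(8·5 − 15)5^{r−1} − (8·3 − 15)3^{r−1} = -25·5^{r−1} − 9·3^{r−1} = -5^{r+1} − 3^{r+1}.
Hence w_k = -5^k − 3^k for every k ≥ 0, by strong induction.

w_k = -5^k − 3^k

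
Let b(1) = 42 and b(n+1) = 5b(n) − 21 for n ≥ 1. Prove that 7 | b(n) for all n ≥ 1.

Base case: b(1) = 42 = 7·6, so 7 | b(1).
Assume 7 | b(k), so b(k) = 7t for some integer t.
Then b(k+1) = 5b(k) − 21 = 5·(7t) − 21 = 7(5t − 3), so 7 | b(k+1).
Hence 7 | b(n) for every n ≥ 1, by induction.

7 | b(n)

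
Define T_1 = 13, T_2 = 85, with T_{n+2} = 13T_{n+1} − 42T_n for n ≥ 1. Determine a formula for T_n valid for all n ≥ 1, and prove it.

Claim: T_n = 7^n + 6^n.

Base cases: T_1 = 13 and 7^1 + 6^1 = 13; T_2 = 85 and 7^2 + 6^2 = 85.
Assume T_j = 7^j + 6^j for all 1 ≤ j ≤ r, where r ≥ 2.
Then T_{r+1} = 13T_r − 42T_{r−1} = 13·(7^r + 6^r) − 42·(7^{r−1} + 6^{r−1}) = (13·7 − 42)7^{r−1} + (13·6 − 42)6^{r−1} = 49·7^{r−1} + 36·6^{r−1} = 7^{r+1} + 6^{r+1}.
So the formula holds for r+1, and by strong induction T_n = 7^n + 6^n for all n ≥ 1.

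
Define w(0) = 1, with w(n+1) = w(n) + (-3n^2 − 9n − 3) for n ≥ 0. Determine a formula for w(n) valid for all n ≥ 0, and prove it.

Claim: w(n) = -n^3 − 3n^2 + n + 1.

Base case: w(0) = 1, and -0^3 − 3·0^2 + 0 + 1 = 1.
Assume w(m) = -m^3 − 3m^2 + m + 1.
Then w(m+1) = w(m) + (-3m^2 − 9m − 3) = (-m^3 − 3m^2 + m + 1) + (-3m^2 − 9m − 3) = -m^3 − 6m^2 − 8m − 2,
and -(m+1)^3 − 3·(m+1)^2 + (m+1) + 1 = -m^3 − 6m^2 − 8m − 2.
By induction, w(n) = -n^3 − 3n^2 + n + 1 for all n ≥ 0.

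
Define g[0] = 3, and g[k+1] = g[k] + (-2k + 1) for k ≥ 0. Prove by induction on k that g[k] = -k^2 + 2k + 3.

Base case: g[0] = 3, and -0^2 + 2·0 + 3 = 3.
Assume g[j] = -j^2 + 2j + 3.
Then g[j+1] = g[j] + (-2j + 1) = (-j^2 + 2j + 3) + (-2j + 1) = -j^2 + 4,
and -(j+1)^2 + 2·(j+1) + 3 = -j^2 + 4.
By induction, g[k] = -k^2 + 2k + 3 for all k ≥ 0.

g[k] = -k^2 + 2k + 3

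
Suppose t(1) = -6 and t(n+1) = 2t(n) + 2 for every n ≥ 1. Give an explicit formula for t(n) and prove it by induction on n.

Claim: t(n) = -2^{n+1} − 2.

Base case: t(1) = -6, and -2^{1+1} − 2 = -4 − 2 = -6.
Assume t(j) = -2^{j+1} − 2 for some j ≥ 1.
Then t(j+1) = 2t(j) + 2 = 2·(-2^{j+1} − 2) + 2 = -2^{j+2} − 4 + 2 = -2^{j+2} − 2.
So the formula holds for j+1, and by induction t(n) = -2^{n+1} − 2 for all n ≥ 1.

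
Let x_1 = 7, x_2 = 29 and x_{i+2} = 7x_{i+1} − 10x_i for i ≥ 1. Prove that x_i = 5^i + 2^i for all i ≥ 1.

Base cases: x_1 = 7 and 5^1 + 2^1 = 7; x_2 = 29 and 5^2 + 2^2 = 29.
Assume x_j = 5^j + 2^j for all 1 ≤ j ≤ r, where r ≥ 2.
Then x_{r+1} = 7x_r − 10x_{r−1} = 7·(5^r + 2^r) − 10·(5^{r−1} + 2^{r−1}) = (7·5 − 10)5^{r−1} + (7·2 − 10)2^{r−1} = 25·5^{r−1} + 4·2^{r−1} = 5^{r+1} + 2^{r+1}.
This completes the inductive step, so x_i = 5^i + 2^i for all i ≥ 1.

x_i = 5^i + 2^i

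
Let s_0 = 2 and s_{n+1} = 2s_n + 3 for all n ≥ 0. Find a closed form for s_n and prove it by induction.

Claim: s_n = 5·2^n − 3.

Base case: s_0 = 2, and 5·2^0 − 3 = 5 − 3 = 2.
Assume s_j = 5·2^j − 3 for some j ≥ 0.
Then s_{j+1} = 2s_j + 3 = 2·(5·2^j − 3) + 3 = 10·2^j − 6 + 3 = 5·2^{j+1} − 3.
By induction, s_n = 5·2^n − 3 for all n ≥ 0.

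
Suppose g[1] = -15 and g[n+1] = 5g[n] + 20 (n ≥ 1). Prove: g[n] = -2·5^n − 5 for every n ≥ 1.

Base case: g[1] = -15, and -2·5^1 − 5 = -10 − 5 = -15.
Assume g[m] = -2·5^m − 5 for some m ≥ 1.
Then g[m+1] = 5g[m] + 20 = 5·(-2·5^m − 5) + 20 = -10·5^m − 25 + 20 = -2·5^{m+1} − 5.
So the formula holds for m+1, and by induction g[n] = -2·5^n − 5 for all n ≥ 1.

g[n] = -2·5^n − 5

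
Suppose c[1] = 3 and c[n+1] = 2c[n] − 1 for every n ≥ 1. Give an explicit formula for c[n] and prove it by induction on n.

Claim: c[n] = 2^n + 1.

Base case: c[1] = 3, and 2^1 + 1 = 2 + 1 = 3.
Assume c[k] = 2^k + 1 for some k ≥ 1.
Then c[k+1] = 2c[k] − 1 = 2·(2^k + 1) − 1 = 2^{k+1} + 2 − 1 = 2^{k+1} + 1.
By induction, c[n] = 2^n + 1 for all n ≥ 1.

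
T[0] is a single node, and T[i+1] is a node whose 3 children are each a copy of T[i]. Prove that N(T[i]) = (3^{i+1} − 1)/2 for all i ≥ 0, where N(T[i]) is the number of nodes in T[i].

Base case: N(T[0]) = 1, and (3^{0+1} − 1)/2 = 1.
Assume N(T[k]) = (3^{k+1} − 1)/2.
Then N(T[k+1]) = 1 + 3N(T[k]) = 1 + 3·(3^{k+1} − 1)/2 = 1 + (3^{k+2} − 3)/2 = (2 + 3^{k+2} − 3)/2 = (3^{k+2} − 1)/2.
Hence N(T[i]) = (3^{i+1} − 1)/2 for every i ≥ 0, by induction.

N(T[i]) = (3^{i+1} − 1)/2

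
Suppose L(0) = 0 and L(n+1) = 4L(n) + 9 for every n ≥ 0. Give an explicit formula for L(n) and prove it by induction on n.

Claim: L(n) = 3·4^n − 3.

Base case: L(0) = 0, and 3·4^0 − 3 = 3 − 3 = 0.
Assume L(j) = 3·4^j − 3 for some j ≥ 0.
Then L(j+1) = 4L(j) + 9 = 4·(3·4^j − 3) + 9 = 12·4^j − 12 + 9 = 3·4^{j+1} − 3.
So the formula holds for j+1, and by induction L(n) = 3·4^n − 3 for all n ≥ 0.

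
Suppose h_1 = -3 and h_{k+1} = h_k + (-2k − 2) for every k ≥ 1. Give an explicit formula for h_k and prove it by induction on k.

Claim: h_k = -k^2 − k − 1.

Base case: h_1 = -3, and -1^2 − 1 − 1 = -3.
Assume h_m = -m^2 − m − 1.
Then h_{m+1} = h_m + (-2m − 2) = (-m^2 − m − 1) + (-2m − 2) = -m^2 − 3m − 3,
and -(m+1)^2 − (m+1) − 1 = -m^2 − 3m − 3.
This completes the inductive step, so h_k = -k^2 − k − 1 for all k ≥ 1.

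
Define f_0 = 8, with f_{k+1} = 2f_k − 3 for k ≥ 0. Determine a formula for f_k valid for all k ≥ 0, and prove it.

Claim: f_k = 5·2^k + 3.

Base case: f_0 = 8, and 5·2^0 + 3 = 5 + 3 = 8.
Assume f_m = 5·2^m + 3 for some m ≥ 0.
Then f_{m+1} = 2f_m − 3 = 2·(5·2^m + 3) − 3 = 10·2^m + 6 − 3 = 5·2^{m+1} + 3.
By induction, f_k = 5·2^k + 3 for all k ≥ 0.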